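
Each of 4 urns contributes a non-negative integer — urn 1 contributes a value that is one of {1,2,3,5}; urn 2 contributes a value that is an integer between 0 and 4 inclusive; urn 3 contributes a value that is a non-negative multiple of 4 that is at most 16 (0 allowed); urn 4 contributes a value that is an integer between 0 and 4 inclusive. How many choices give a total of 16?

The generating function for the choices is (x + x² + x³ + x⁵)·(1 + x + x² + x³ + x⁴)·(1 + x⁴ + x⁸ + x¹² + x¹⁶)·(1 + x + x² + x³ + x⁴); the count is [x¹⁶].
(x + x² + x³ + x⁵) has coefficients 0,1,1,1,0,1 for degrees 0…5.
(1 + x + x² + x³ + x⁴) has coefficients 1,1,1,1,1,0,0,0,0,0,0,0,0,0,0,0,0 for degrees 0…16.
Multiplying by (1 + x⁴ + x⁸ + x¹² + x¹⁶) gives running coefficients 1,1,1,1,2,1,1,1,2,1,1,1,2,1,1,1,2 for degrees 0…16.
Finally multiplying by (1 + x + x² + x³ + x⁴), the product of all factors after the first has coefficients 1,2,3,4,6,6,6,6,7,6,6,6,7,6,6,6,7 for degrees 0…16.
[x¹⁶] = 1·6 + 1·6 + 1·6 + 1·6 = 24.

24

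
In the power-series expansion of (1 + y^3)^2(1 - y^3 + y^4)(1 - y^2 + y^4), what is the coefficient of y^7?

(1 + y^3)^2 has coefficients 1,0,0,2,0,0,1 for degrees 0…6.
(1 - y^3 + y^4) has coefficients 1,0,0,-1,1,0,0,0 for degrees 0…7.
Finally multiplying by (1 - y^2 + y^4), the product of all factors after the first has coefficients 1,0,-1,-1,2,1,-1,-1 for degrees 0…7.
[y^7] = 1·(-1) + 2·2 + 1·0 = 3.

3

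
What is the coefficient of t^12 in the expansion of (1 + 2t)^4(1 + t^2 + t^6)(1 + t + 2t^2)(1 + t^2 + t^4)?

(1 + 2t)^4 has coefficients 1,8,24,32,16 for degrees 0…4.
(1 + t^2 + t^6) has coefficients 1,0,1,0,0,0,1,0,0,0,0,0,0 for degrees 0…12.
Multiplying by (1 + t + 2t^2) gives running coefficients 1,1,3,1,2,0,1,1,2,0,0,0,0 for degrees 0…12.
Finally multiplying by (1 + t^2 + t^4), the product of all factors after the first has coefficients 1,1,4,2,6,2,6,2,5,1,3,1,2 for degrees 0…12.
[t^12] = 1·2 + 8·1 + 24·3 + 32·1 + 16·5 = 194.

194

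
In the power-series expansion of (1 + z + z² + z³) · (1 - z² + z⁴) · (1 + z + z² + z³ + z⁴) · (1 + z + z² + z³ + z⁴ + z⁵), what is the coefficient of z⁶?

10

(1 + z + z² + z³) has coefficients 1,1,1,1 for degrees 0…3.
(1 - z² + z⁴) has coefficients 1,0,-1,0,1,0,0 for degrees 0…6.
Multiplying by (1 + z + z² + z³ + z⁴) gives running coefficients 1,1,0,0,1,0,0 for degrees 0…6.
Finally multiplying by (1 + z + z² + z³ + z⁴ + z⁵), the product of all factors after the first has coefficients 1,2,2,2,3,3,2 for degrees 0…6.
[z⁶] = 1·2 + 1·3 + 1·3 + 1·2 = 10.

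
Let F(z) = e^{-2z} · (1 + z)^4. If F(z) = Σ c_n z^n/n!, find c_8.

1536

The EGF product rule gives c_8 = Σ_{k_1+k_2=8} C(8; k_1,k_2) · ∏ g_i(k_i), where e^{-2z} gives (-2)^k; (1+z)^4 gives the falling factorial (4)_k.
g_1(k) for k = 0…8: 1, -2, 4, -8, 16, -32, 64, -128, 256.
g_2(k) for k = 0…8: 1, 4, 12, 24, 24, 0, 0, 0, 0.
c_8 = Σ_k C(8,k)·g_1(k)·g_2(8−k) = 70·16·24 + 56·(-32)·24 + 28·64·12 + 8·(-128)·4 + 1·256·1 = 26880 − 43008 + 21504 − 4096 + 256 = 1536.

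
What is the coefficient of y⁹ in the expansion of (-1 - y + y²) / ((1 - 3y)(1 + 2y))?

-14383

The denominator gives the recurrence a_n = a_(n−1) + 6a_(n−2) for n ≥ 3; the numerator fixes a_0 = -1, a_1 = -2, a_2 = -7.
Iterating: -1, -2, -7, -19, -61, -175, -541, -1591, -4837, -14383, so a_9 = -14383.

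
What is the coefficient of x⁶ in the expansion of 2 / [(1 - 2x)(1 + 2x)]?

128

Partial fractions give a closed form: a_n = (1)·2^n + (1)·(-2)^n.
At n = 6: a_6 = 128.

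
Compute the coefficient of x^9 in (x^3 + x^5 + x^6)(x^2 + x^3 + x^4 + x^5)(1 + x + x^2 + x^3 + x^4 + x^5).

9

(x^3 + x^5 + x^6) has coefficients 0,0,0,1,0,1,1 for degrees 0…6.
(x^2 + x^3 + x^4 + x^5) has coefficients 0,0,1,1,1,1,0,0,0,0 for degrees 0…9.
Finally multiplying by (1 + x + x^2 + x^3 + x^4 + x^5), the product of all factors after the first has coefficients 0,0,1,2,3,4,4,4,3,2 for degrees 0…9.
[x^9] = 1·4 + 1·3 + 1·2 = 9.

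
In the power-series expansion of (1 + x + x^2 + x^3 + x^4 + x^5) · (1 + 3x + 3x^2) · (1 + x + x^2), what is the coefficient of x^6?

(1 + x + x^2 + x^3 + x^4 + x^5) has coefficients 1,1,1,1,1,1 for degrees 0…5.
(1 + 3x + 3x^2) has coefficients 1,3,3,0,0,0,0 for degrees 0…6.
Finally multiplying by (1 + x + x^2), the product of all factors after the first has coefficients 1,4,7,6,3,0,0 for degrees 0…6.
[x^6] = 1·0 + 1·0 + 1·3 + 1·6 + 1·7 + 1·4 = 20.

20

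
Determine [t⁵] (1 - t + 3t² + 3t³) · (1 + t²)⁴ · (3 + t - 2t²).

(1 - t + 3t² + 3t³) has coefficients 1,-1,3,3 for degrees 0…3.
(1 + t²)⁴ has coefficients 1,0,4,0,6,0 for degrees 0…5.
Finally multiplying by (3 + t - 2t²), the product of all factors after the first has coefficients 3,1,10,4,10,6 for degrees 0…5.
[t⁵] = 1·6 − 1·10 + 3·4 + 3·10 = 38.

38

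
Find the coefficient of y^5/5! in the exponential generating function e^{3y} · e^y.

1024

The EGF product rule gives c_5 = Σ_{k_1+k_2=5} C(5; k_1,k_2) · ∏ g_i(k_i), where e^{3y} gives (3)^k; e^y gives (1)^k.
g_1(k) for k = 0…5: 1, 3, 9, 27, 81, 243.
g_2(k) for k = 0…5: 1, 1, 1, 1, 1, 1.
c_5 = Σ_k C(5,k)·g_1(k)·g_2(5−k) = 1·1·1 + 5·3·1 + 10·9·1 + 10·27·1 + 5·81·1 + 1·243·1 = 1 + 15 + 90 + 270 + 405 + 243 = 1024.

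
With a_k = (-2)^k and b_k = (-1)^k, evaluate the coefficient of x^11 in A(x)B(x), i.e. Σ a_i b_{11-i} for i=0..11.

-4095

The convolution is the x^11 coefficient of A(x)B(x).
Σ = 1·(-1) − 2·1 + 4·(-1) − 8·1 + 16·(-1) − 32·1 + 64·(-1) − 128·1 + 256·(-1) − 512·1 + 1024·(-1) − 2048·1 = -4095.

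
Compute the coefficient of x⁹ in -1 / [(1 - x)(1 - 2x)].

Partial fractions give a closed form: a_n = (1)·1^n + (-2)·2^n.
At n = 9: a_9 = -1023.

-1023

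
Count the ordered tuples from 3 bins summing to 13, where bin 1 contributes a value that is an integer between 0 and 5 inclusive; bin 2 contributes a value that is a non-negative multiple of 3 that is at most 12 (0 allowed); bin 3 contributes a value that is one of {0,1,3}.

The generating function for the choices is (1 + t + t^2 + t^3 + t^4 + t^5)·(1 + t^3 + t^6 + t^9 + t^12)·(1 + t + t^3); the count is [t^13].
(1 + t + t^2 + t^3 + t^4 + t^5) has coefficients 1,1,1,1,1,1 for degrees 0…5.
(1 + t^3 + t^6 + t^9 + t^12) has coefficients 1,0,0,1,0,0,1,0,0,1,0,0,1,0 for degrees 0…13.
Finally multiplying by (1 + t + t^3), the product of all factors after the first has coefficients 1,1,0,2,1,0,2,1,0,2,1,0,2,1 for degrees 0…13.
[t^13] = 1·1 + 1·2 + 1·0 + 1·1 + 1·2 + 1·0 = 6.

6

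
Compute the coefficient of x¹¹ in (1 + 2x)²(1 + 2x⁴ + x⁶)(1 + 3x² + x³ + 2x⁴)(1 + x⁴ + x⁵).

(1 + 2x)² has coefficients 1,4,4 for degrees 0…2.
(1 + 2x⁴ + x⁶) has coefficients 1,0,0,0,2,0,1,0,0,0,0,0 for degrees 0…11.
Multiplying by (1 + 3x² + x³ + 2x⁴) gives running coefficients 1,0,3,1,4,0,7,2,7,1,2,0 for degrees 0…11.
Finally multiplying by (1 + x⁴ + x⁵), the product of all factors after the first has coefficients 1,0,3,1,5,1,10,6,12,5,9,9 for degrees 0…11.
[x¹¹] = 1·9 + 4·9 + 4·5 = 65.

65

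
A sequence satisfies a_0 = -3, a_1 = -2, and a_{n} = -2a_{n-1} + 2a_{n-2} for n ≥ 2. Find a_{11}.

3584

The ordinary generating function has denominator 1 + 2x - 2x^2.
Iterating the recurrence: a_0,…,a_{11} = -3, -2, -2, 0, -4, 8, -24, 64, -176, 480, -1312, 3584.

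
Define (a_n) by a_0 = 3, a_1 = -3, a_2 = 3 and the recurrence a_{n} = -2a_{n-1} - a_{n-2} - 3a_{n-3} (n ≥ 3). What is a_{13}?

The ordinary generating function has denominator 1 + 2x + x^2 + 3x^3.
Iterating the recurrence: a_0,…,a_{13} = 3, -3, 3, -12, 30, -57, 120, -273, 597, -1281, 2784, -6078, 13215, -28704.

-28704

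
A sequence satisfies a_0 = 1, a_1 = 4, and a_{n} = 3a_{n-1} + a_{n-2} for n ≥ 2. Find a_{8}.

16897

The ordinary generating function has denominator 1 - 3q - q^2.
Iterating the recurrence: a_0,…,a_{8} = 1, 4, 13, 43, 142, 469, 1549, 5116, 16897.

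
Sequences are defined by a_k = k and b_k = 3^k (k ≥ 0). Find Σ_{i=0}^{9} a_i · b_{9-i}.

14757

This is [x^9] in the product of the two ordinary generating functions.
Σ = 0·19683 + 1·6561 + 2·2187 + 3·729 + 4·243 + 5·81 + 6·27 + 7·9 + 8·3 + 9·1 = 14757.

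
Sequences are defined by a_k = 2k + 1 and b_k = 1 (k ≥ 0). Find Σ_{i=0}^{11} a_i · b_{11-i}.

This is [x^11] in the product of the two ordinary generating functions.
Σ = 1·1 + 3·1 + 5·1 + 7·1 + 9·1 + 11·1 + 13·1 + 15·1 + 17·1 + 19·1 + 21·1 + 23·1 = 144.

144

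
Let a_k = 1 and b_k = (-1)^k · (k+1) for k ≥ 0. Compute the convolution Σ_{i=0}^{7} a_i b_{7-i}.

-4

The convolution is the x^7 coefficient of A(x)B(x).
Σ = 1·(-8) + 1·7 + 1·(-6) + 1·5 + 1·(-4) + 1·3 + 1·(-2) + 1·1 = -4.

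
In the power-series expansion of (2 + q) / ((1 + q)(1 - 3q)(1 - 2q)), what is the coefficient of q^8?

Partial fractions give a closed form: a_n = (1/12)·(-1)^n + (21/4)·3^n + (-10/3)·2^n.
At n = 8: a_8 = 33592.

33592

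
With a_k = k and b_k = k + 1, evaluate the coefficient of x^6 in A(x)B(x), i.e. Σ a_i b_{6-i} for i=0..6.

This is [x^6] in the product of the two ordinary generating functions.
Σ = 0·7 + 1·6 + 2·5 + 3·4 + 4·3 + 5·2 + 6·1 = 56.

56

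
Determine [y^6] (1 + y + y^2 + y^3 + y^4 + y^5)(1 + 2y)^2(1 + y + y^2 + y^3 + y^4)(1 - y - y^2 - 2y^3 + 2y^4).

(1 + y + y^2 + y^3 + y^4 + y^5) has coefficients 1,1,1,1,1,1 for degrees 0…5.
(1 + 2y)^2 has coefficients 1,4,4,0,0,0,0 for degrees 0…6.
Multiplying by (1 + y + y^2 + y^3 + y^4) gives running coefficients 1,5,9,9,9,8,4 for degrees 0…6.
Finally multiplying by (1 - y - y^2 - 2y^3 + 2y^4), the product of all factors after the first has coefficients 1,4,3,-7,-17,-18,-13 for degrees 0…6.
[y^6] = 1·(-13) + 1·(-18) + 1·(-17) + 1·(-7) + 1·3 + 1·4 = -48.

-48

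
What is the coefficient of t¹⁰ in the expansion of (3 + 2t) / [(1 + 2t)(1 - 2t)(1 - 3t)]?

Partial fractions give a closed form: a_n = (2/5)·(-2)^n + (-4)·2^n + (33/5)·3^n.
At n = 10: a_10 = 386037.

386037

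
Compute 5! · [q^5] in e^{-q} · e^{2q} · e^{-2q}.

-1

The EGF product rule gives c_5 = Σ_{k_1+k_2+k_3=5} C(5; k_1,k_2,k_3) · ∏ g_i(k_i), where e^{-q} gives (-1)^k; e^{2q} gives (2)^k; e^{-2q} gives (-2)^k.
g_1(k) for k = 0…5: 1, -1, 1, -1, 1, -1.
g_2(k) for k = 0…5: 1, 2, 4, 8, 16, 32.
g_3(k) for k = 0…5: 1, -2, 4, -8, 16, -32.
First combine the last two factors: h(k) = Σ_j C(k,j)·g_2(j)·g_3(k−j) for k = 0…5: 1, 0, 0, 0, 0, 0.
c_5 = Σ_k C(5,k)·g_1(k)·h(5−k) = 1·(-1)·1 = -1.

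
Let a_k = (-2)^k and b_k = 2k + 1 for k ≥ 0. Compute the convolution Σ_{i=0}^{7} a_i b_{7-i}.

The convolution is the t^7 coefficient of A(t)B(t).
Σ = 1·15 − 2·13 + 4·11 − 8·9 + 16·7 − 32·5 + 64·3 − 128·1 = -23.

-23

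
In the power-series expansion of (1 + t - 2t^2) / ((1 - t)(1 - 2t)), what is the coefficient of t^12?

8192

The denominator gives the recurrence a_n = 3a_(n−1) − 2a_(n−2) for n ≥ 3; the numerator fixes a_0 = 1, a_1 = 4, a_2 = 8.
Iterating: 1, 4, 8, 16, 32, 64, 128, 256, 512, 1024, 2048, 4096, 8192, so a_12 = 8192.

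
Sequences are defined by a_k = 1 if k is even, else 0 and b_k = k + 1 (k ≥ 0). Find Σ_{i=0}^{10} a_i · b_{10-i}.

36

Write out a_i and b_{10-i} for i = 0,…,10 and sum the products.
Σ = 1·11 + 0·10 + 1·9 + 0·8 + 1·7 + 0·6 + 1·5 + 0·4 + 1·3 + 0·2 + 1·1 = 36.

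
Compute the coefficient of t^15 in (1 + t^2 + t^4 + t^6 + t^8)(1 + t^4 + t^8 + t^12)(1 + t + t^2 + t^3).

5

(1 + t^2 + t^4 + t^6 + t^8) has coefficients 1,0,1,0,1,0,1,0,1 for degrees 0…8.
(1 + t^4 + t^8 + t^12) has coefficients 1,0,0,0,1,0,0,0,1,0,0,0,1,0,0,0 for degrees 0…15.
Finally multiplying by (1 + t + t^2 + t^3), the product of all factors after the first has coefficients 1,1,1,1,1,1,1,1,1,1,1,1,1,1,1,1 for degrees 0…15.
[t^15] = 1·1 + 1·1 + 1·1 + 1·1 + 1·1 = 5.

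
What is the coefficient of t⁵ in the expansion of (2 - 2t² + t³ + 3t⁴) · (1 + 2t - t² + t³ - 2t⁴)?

(2 - 2t² + t³ + 3t⁴) has coefficients 2,0,-2,1,3 for degrees 0…4.
(1 + 2t - t² + t³ - 2t⁴) has coefficients 1,2,-1,1,-2,0 for degrees 0…5.
[t⁵] = 2·0 − 2·1 + 1·(-1) + 3·2 = 3.

3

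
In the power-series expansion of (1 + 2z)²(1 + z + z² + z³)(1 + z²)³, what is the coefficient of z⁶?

52

(1 + 2z)² has coefficients 1,4,4 for degrees 0…2.
(1 + z + z² + z³) has coefficients 1,1,1,1,0,0,0 for degrees 0…6.
Finally multiplying by (1 + z²)³, the product of all factors after the first has coefficients 1,1,4,4,6,6,4 for degrees 0…6.
[z⁶] = 1·4 + 4·6 + 4·6 = 52.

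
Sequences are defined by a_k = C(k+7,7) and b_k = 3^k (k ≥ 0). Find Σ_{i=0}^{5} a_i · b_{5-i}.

4725

The convolution is the x^5 coefficient of A(x)B(x).
Σ = 1·243 + 8·81 + 36·27 + 120·9 + 330·3 + 792·1 = 4725.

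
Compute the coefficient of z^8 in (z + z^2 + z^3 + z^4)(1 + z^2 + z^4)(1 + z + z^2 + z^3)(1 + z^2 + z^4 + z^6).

(z + z^2 + z^3 + z^4) has coefficients 0,1,1,1,1 for degrees 0…4.
(1 + z^2 + z^4) has coefficients 1,0,1,0,1,0,0,0,0 for degrees 0…8.
Multiplying by (1 + z + z^2 + z^3) gives running coefficients 1,1,2,2,2,2,1,1,0 for degrees 0…8.
Finally multiplying by (1 + z^2 + z^4 + z^6), the product of all factors after the first has coefficients 1,1,3,3,5,5,6,6,5 for degrees 0…8.
[z^8] = 1·6 + 1·6 + 1·5 + 1·5 = 22.

22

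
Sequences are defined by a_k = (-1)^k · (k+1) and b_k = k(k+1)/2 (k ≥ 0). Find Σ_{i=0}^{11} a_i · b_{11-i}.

21

This is [x^11] in the product of the two ordinary generating functions.
Σ = 1·66 − 2·55 + 3·45 − 4·36 + 5·28 − 6·21 + 7·15 − 8·10 + 9·6 − 10·3 + 11·1 − 12·0 = 21.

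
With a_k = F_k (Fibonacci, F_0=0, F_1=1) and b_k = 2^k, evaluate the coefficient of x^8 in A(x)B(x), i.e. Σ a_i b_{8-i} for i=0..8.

The convolution is the x^8 coefficient of A(x)B(x).
Σ = 0·256 + 1·128 + 1·64 + 2·32 + 3·16 + 5·8 + 8·4 + 13·2 + 21·1 = 423.

423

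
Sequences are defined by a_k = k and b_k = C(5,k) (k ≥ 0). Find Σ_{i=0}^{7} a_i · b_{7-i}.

Write out a_i and b_{7-i} for i = 0,…,7 and sum the products.
Σ = 0·0 + 1·0 + 2·1 + 3·5 + 4·10 + 5·10 + 6·5 + 7·1 = 144.

144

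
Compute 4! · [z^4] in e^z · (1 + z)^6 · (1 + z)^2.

The EGF product rule gives c_4 = Σ_{k_1+k_2+k_3=4} C(4; k_1,k_2,k_3) · ∏ g_i(k_i), where e^z gives (1)^k; (1+z)^6 gives the falling factorial (6)_k; (1+z)^2 gives the falling factorial (2)_k.
g_1(k) for k = 0…4: 1, 1, 1, 1, 1.
g_2(k) for k = 0…4: 1, 6, 30, 120, 360.
g_3(k) for k = 0…4: 1, 2, 2, 0, 0.
First combine the last two factors: h(k) = Σ_j C(k,j)·g_2(j)·g_3(k−j) for k = 0…4: 1, 8, 56, 336, 1680.
c_4 = Σ_k C(4,k)·g_1(k)·h(4−k) = 1·1·1680 + 4·1·336 + 6·1·56 + 4·1·8 + 1·1·1 = 1680 + 1344 + 336 + 32 + 1 = 3393.

3393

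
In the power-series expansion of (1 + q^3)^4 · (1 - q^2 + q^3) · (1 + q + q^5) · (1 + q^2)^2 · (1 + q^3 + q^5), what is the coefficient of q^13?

41

(1 + q^3)^4 has coefficients 1,0,0,4,0,0,6,0,0,4,0,0,1 for degrees 0…12.
(1 - q^2 + q^3) has coefficients 1,0,-1,1,0,0,0,0,0,0,0,0,0,0 for degrees 0…13.
Multiplying by (1 + q + q^5) gives running coefficients 1,1,-1,0,1,1,0,-1,1,0,0,0,0,0 for degrees 0…13.
Multiplying by (1 + q^2)^2 gives running coefficients 1,1,1,2,0,2,1,1,2,-1,2,-1,1,0 for degrees 0…13.
Finally multiplying by (1 + q^3 + q^5), the product of all factors after the first has coefficients 1,1,1,3,1,4,4,2,6,0,5,2,1,4 for degrees 0…13.
[q^13] = 1·4 + 4·5 + 6·2 + 4·1 + 1·1 = 41.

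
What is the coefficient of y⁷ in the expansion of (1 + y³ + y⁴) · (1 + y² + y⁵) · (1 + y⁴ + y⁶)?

(1 + y³ + y⁴) has coefficients 1,0,0,1,1 for degrees 0…4.
(1 + y² + y⁵) has coefficients 1,0,1,0,0,1,0,0 for degrees 0…7.
Finally multiplying by (1 + y⁴ + y⁶), the product of all factors after the first has coefficients 1,0,1,0,1,1,2,0 for degrees 0…7.
[y⁷] = 1·0 + 1·1 + 1·0 = 1.

1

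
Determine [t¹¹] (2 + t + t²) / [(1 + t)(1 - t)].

The denominator gives the recurrence a_n = a_(n−2) for n ≥ 3; the numerator fixes a_0 = 2, a_1 = 1, a_2 = 3.
Iterating: 2, 1, 3, 1, 3, 1, 3, 1, 3, 1, 3, 1, so a_11 = 1.

1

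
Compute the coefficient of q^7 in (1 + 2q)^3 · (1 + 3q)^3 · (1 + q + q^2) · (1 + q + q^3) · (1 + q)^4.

36417

(1 + 2q)^3 has coefficients 1,6,12,8 for degrees 0…3.
(1 + 3q)^3 has coefficients 1,9,27,27,0,0,0,0 for degrees 0…7.
Multiplying by (1 + q + q^2) gives running coefficients 1,10,37,63,54,27,0,0 for degrees 0…7.
Multiplying by (1 + q + q^3) gives running coefficients 1,11,47,101,127,118,90,54 for degrees 0…7.
Finally multiplying by (1 + q)^4, the product of all factors after the first has coefficients 1,15,97,359,858,1431,1775,1731 for degrees 0…7.
[q^7] = 1·1731 + 6·1775 + 12·1431 + 8·858 = 36417.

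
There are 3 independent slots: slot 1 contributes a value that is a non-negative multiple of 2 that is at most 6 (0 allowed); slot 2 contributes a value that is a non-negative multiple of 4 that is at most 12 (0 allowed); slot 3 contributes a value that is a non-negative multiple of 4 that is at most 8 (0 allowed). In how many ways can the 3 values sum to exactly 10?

5

The generating function for the choices is (1 + t² + t⁴ + t⁶)·(1 + t⁴ + t⁸ + t¹²)·(1 + t⁴ + t⁸); the count is [t¹⁰].
(1 + t² + t⁴ + t⁶) has coefficients 1,0,1,0,1,0,1 for degrees 0…6.
(1 + t⁴ + t⁸ + t¹²) has coefficients 1,0,0,0,1,0,0,0,1,0,0 for degrees 0…10.
Finally multiplying by (1 + t⁴ + t⁸), the product of all factors after the first has coefficients 1,0,0,0,2,0,0,0,3,0,0 for degrees 0…10.
[t¹⁰] = 1·0 + 1·3 + 1·0 + 1·2 = 5.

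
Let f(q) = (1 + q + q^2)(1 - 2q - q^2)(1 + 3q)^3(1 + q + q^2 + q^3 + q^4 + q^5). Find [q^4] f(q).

-105

(1 + q + q^2) has coefficients 1,1,1 for degrees 0…2.
(1 - 2q - q^2) has coefficients 1,-2,-1,0,0 for degrees 0…4.
Multiplying by (1 + 3q)^3 gives running coefficients 1,7,8,-36,-81 for degrees 0…4.
Finally multiplying by (1 + q + q^2 + q^3 + q^4 + q^5), the product of all factors after the first has coefficients 1,8,16,-20,-101 for degrees 0…4.
[q^4] = 1·(-101) + 1·(-20) + 1·16 = -105.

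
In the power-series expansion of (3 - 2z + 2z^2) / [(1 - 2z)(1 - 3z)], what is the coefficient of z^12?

4053901

The denominator gives the recurrence a_n = 5a_(n−1) − 6a_(n−2) for n ≥ 3; the numerator fixes a_0 = 3, a_1 = 13, a_2 = 49.
Iterating: 3, 13, 49, 167, 541, 1703, 5269, 16127, 49021, 148343, 447589, 1347887, 4053901, so a_12 = 4053901.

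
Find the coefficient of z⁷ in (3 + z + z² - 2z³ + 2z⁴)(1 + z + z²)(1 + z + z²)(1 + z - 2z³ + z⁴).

(3 + z + z² - 2z³ + 2z⁴) has coefficients 3,1,1,-2,2 for degrees 0…4.
(1 + z + z²) has coefficients 1,1,1,0,0,0,0,0 for degrees 0…7.
Multiplying by (1 + z + z²) gives running coefficients 1,2,3,2,1,0,0,0 for degrees 0…7.
Finally multiplying by (1 + z - 2z³ + z⁴), the product of all factors after the first has coefficients 1,3,5,3,0,-3,-1,0 for degrees 0…7.
[z⁷] = 3·0 + 1·(-1) + 1·(-3) − 2·0 + 2·3 = 2.

2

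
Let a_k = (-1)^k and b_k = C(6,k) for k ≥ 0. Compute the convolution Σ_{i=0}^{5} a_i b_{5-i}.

The convolution is the x^5 coefficient of A(x)B(x).
Σ = 1·6 − 1·15 + 1·20 − 1·15 + 1·6 − 1·1 = 1.

1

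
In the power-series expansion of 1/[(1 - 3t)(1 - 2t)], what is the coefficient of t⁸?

19171

Partial fractions give a closed form: a_n = (3)·3^n + (-2)·2^n.
At n = 8: a_8 = 19171.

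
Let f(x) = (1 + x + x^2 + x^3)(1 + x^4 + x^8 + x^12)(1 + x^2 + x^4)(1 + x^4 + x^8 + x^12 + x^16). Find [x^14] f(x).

11

(1 + x + x^2 + x^3) has coefficients 1,1,1,1 for degrees 0…3.
(1 + x^4 + x^8 + x^12) has coefficients 1,0,0,0,1,0,0,0,1,0,0,0,1,0,0 for degrees 0…14.
Multiplying by (1 + x^2 + x^4) gives running coefficients 1,0,1,0,2,0,1,0,2,0,1,0,2,0,1 for degrees 0…14.
Finally multiplying by (1 + x^4 + x^8 + x^12 + x^16), the product of all factors after the first has coefficients 1,0,1,0,3,0,2,0,5,0,3,0,7,0,4 for degrees 0…14.
[x^14] = 1·4 + 1·0 + 1·7 + 1·0 = 11.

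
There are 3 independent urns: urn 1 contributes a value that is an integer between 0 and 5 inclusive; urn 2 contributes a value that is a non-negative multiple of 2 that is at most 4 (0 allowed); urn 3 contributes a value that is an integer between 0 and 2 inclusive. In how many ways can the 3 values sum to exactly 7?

7

The generating function for the choices is (1 + y + y² + y³ + y⁴ + y⁵)·(1 + y² + y⁴)·(1 + y + y²); the count is [y⁷].
(1 + y + y² + y³ + y⁴ + y⁵) has coefficients 1,1,1,1,1,1 for degrees 0…5.
(1 + y² + y⁴) has coefficients 1,0,1,0,1,0,0,0 for degrees 0…7.
Finally multiplying by (1 + y + y²), the product of all factors after the first has coefficients 1,1,2,1,2,1,1,0 for degrees 0…7.
[y⁷] = 1·0 + 1·1 + 1·1 + 1·2 + 1·1 + 1·2 = 7.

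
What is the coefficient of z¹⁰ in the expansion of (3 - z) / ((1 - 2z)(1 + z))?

Partial fractions give a closed form: a_n = (5/3)·2^n + (4/3)·(-1)^n.
At n = 10: a_10 = 1708.

1708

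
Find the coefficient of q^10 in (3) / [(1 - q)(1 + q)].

Partial fractions give a closed form: a_n = (3/2)·1^n + (3/2)·(-1)^n.
At n = 10: a_10 = 3.

3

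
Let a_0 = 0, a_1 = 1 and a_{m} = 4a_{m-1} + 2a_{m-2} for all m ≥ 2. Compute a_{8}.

The ordinary generating function has denominator 1 - 4y - 2y^2.
Iterating the recurrence: a_0,…,a_{8} = 0, 1, 4, 18, 80, 356, 1584, 7048, 31360.

31360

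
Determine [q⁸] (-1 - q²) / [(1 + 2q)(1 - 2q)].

The denominator gives the recurrence a_n = 4a_(n−2) for n ≥ 3; the numerator fixes a_0 = -1, a_1 = 0, a_2 = -5.
Iterating: -1, 0, -5, 0, -20, 0, -80, 0, -320, so a_8 = -320.

-320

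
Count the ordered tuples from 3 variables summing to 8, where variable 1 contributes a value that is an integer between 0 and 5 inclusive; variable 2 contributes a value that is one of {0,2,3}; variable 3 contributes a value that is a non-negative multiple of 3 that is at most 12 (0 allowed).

The generating function for the choices is (1 + x + x^2 + x^3 + x^4 + x^5)·(1 + x^2 + x^3)·(1 + x^3 + x^6 + x^9 + x^12); the count is [x^8].
(1 + x + x^2 + x^3 + x^4 + x^5) has coefficients 1,1,1,1,1,1 for degrees 0…5.
(1 + x^2 + x^3) has coefficients 1,0,1,1,0,0,0,0,0 for degrees 0…8.
Finally multiplying by (1 + x^3 + x^6 + x^9 + x^12), the product of all factors after the first has coefficients 1,0,1,2,0,1,2,0,1 for degrees 0…8.
[x^8] = 1·1 + 1·0 + 1·2 + 1·1 + 1·0 + 1·2 = 6.

6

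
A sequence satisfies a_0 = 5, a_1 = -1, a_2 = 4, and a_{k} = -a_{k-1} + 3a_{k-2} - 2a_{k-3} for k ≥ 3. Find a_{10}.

8699

The ordinary generating function has denominator 1 + t - 3t^2 + 2t^3.
Iterating the recurrence: a_0,…,a_{10} = 5, -1, 4, -17, 31, -90, 217, -549, 1380, -3461, 8699.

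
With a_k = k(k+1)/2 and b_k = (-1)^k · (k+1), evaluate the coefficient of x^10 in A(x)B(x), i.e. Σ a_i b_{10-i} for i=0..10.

This is [x^10] in the product of the two ordinary generating functions.
Σ = 0·11 + 1·(-10) + 3·9 + 6·(-8) + 10·7 + 15·(-6) + 21·5 + 28·(-4) + 36·3 + 45·(-2) + 55·1 = 15.

15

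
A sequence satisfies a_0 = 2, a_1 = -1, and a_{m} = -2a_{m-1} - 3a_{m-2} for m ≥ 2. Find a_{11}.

The ordinary generating function has denominator 1 + 2x + 3x^2.
Iterating the recurrence: a_0,…,a_{11} = 2, -1, -4, 11, -10, -13, 56, -73, -22, 263, -460, 131.

131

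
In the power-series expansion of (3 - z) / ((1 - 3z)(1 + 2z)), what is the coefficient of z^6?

1256

Partial fractions give a closed form: a_n = (8/5)·3^n + (7/5)·(-2)^n.
At n = 6: a_6 = 1256.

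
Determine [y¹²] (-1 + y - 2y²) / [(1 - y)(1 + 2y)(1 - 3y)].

-427337

The denominator gives the recurrence a_n = 2a_(n−1) + 5a_(n−2) − 6a_(n−3) for n ≥ 3; the numerator fixes a_0 = -1, a_1 = -1, a_2 = -9.
Iterating: -1, -1, -9, -17, -73, -177, -617, -1681, -5385, -15473, -47785, -140625, -427337, so a_12 = -427337.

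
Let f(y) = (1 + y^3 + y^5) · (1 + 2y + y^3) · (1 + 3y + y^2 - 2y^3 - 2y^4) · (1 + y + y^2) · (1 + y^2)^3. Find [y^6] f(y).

(1 + y^3 + y^5) has coefficients 1,0,0,1,0,1 for degrees 0…5.
(1 + 2y + y^3) has coefficients 1,2,0,1,0,0,0 for degrees 0…6.
Multiplying by (1 + 3y + y^2 - 2y^3 - 2y^4) gives running coefficients 1,5,7,1,-3,-3,-2 for degrees 0…6.
Multiplying by (1 + y + y^2) gives running coefficients 1,6,13,13,5,-5,-8 for degrees 0…6.
Finally multiplying by (1 + y^2)^3, the product of all factors after the first has coefficients 1,6,16,31,47,52,47 for degrees 0…6.
[y^6] = 1·47 + 1·31 + 1·6 = 84.

84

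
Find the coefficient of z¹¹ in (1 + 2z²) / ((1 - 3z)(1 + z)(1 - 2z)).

Partial fractions give a closed form: a_n = (11/4)·3^n + (1/4)·(-1)^n + (-2)·2^n.
At n = 11: a_11 = 483058.

483058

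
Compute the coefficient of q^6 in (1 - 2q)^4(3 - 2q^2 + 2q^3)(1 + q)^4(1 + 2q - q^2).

(1 - 2q)^4 has coefficients 1,-8,24,-32,16 for degrees 0…4.
(3 - 2q^2 + 2q^3) has coefficients 3,0,-2,2,0,0,0 for degrees 0…6.
Multiplying by (1 + q)^4 gives running coefficients 3,12,16,6,-1,4,6 for degrees 0…6.
Finally multiplying by (1 + 2q - q^2), the product of all factors after the first has coefficients 3,18,37,26,-5,-4,15 for degrees 0…6.
[q^6] = 1·15 − 8·(-4) + 24·(-5) − 32·26 + 16·37 = -313.

-313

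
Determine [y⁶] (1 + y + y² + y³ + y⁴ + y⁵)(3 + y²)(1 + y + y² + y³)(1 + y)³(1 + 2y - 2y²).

(1 + y + y² + y³ + y⁴ + y⁵) has coefficients 1,1,1,1,1,1 for degrees 0…5.
(3 + y²) has coefficients 3,0,1,0,0,0,0 for degrees 0…6.
Multiplying by (1 + y + y² + y³) gives running coefficients 3,3,4,4,1,1,0 for degrees 0…6.
Multiplying by (1 + y)³ gives running coefficients 3,12,22,28,28,20,10 for degrees 0…6.
Finally multiplying by (1 + 2y - 2y²), the product of all factors after the first has coefficients 3,18,40,48,40,20,-6 for degrees 0…6.
[y⁶] = 1·(-6) + 1·20 + 1·40 + 1·48 + 1·40 + 1·18 = 160.

160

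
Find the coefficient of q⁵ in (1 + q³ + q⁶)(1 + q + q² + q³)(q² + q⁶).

(1 + q³ + q⁶) has coefficients 1,0,0,1,0,0 for degrees 0…5.
(1 + q + q² + q³) has coefficients 1,1,1,1,0,0 for degrees 0…5.
Finally multiplying by (q² + q⁶), the product of all factors after the first has coefficients 0,0,1,1,1,1 for degrees 0…5.
[q⁵] = 1·1 + 1·1 = 2.

2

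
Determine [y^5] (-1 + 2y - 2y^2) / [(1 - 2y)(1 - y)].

The denominator gives the recurrence a_n = 3a_(n−1) − 2a_(n−2) for n ≥ 3; the numerator fixes a_0 = -1, a_1 = -1, a_2 = -3.
Iterating: -1, -1, -3, -7, -15, -31, so a_5 = -31.

-31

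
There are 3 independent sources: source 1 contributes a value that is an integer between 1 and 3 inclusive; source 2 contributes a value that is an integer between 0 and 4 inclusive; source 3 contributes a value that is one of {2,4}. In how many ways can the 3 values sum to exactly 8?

5

The generating function for the choices is (t + t² + t³)·(1 + t + t² + t³ + t⁴)·(t² + t⁴); the count is [t⁸].
(t + t² + t³) has coefficients 0,1,1,1 for degrees 0…3.
(1 + t + t² + t³ + t⁴) has coefficients 1,1,1,1,1,0,0,0,0 for degrees 0…8.
Finally multiplying by (t² + t⁴), the product of all factors after the first has coefficients 0,0,1,1,2,2,2,1,1 for degrees 0…8.
[t⁸] = 1·1 + 1·2 + 1·2 = 5.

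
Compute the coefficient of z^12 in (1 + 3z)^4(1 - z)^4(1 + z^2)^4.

844

(1 + 3z)^4 has coefficients 1,12,54,108,81 for degrees 0…4.
(1 - z)^4 has coefficients 1,-4,6,-4,1,0,0,0,0,0,0,0,0 for degrees 0…12.
Finally multiplying by (1 + z^2)^4, the product of all factors after the first has coefficients 1,-4,10,-20,31,-40,44,-40,31,-20,10,-4,1 for degrees 0…12.
[z^12] = 1·1 + 12·(-4) + 54·10 + 108·(-20) + 81·31 = 844.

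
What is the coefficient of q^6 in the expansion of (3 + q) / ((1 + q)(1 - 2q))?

150

Partial fractions give a closed form: a_n = (2/3)·(-1)^n + (7/3)·2^n.
At n = 6: a_6 = 150.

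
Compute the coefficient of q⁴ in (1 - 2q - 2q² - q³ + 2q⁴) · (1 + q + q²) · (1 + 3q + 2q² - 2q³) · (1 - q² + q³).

-14

(1 - 2q - 2q² - q³ + 2q⁴) has coefficients 1,-2,-2,-1,2 for degrees 0…4.
(1 + q + q²) has coefficients 1,1,1,0,0 for degrees 0…4.
Multiplying by (1 + 3q + 2q² - 2q³) gives running coefficients 1,4,6,3,0 for degrees 0…4.
Finally multiplying by (1 - q² + q³), the product of all factors after the first has coefficients 1,4,5,0,-2 for degrees 0…4.
[q⁴] = 1·(-2) − 2·0 − 2·5 − 1·4 + 2·1 = -14.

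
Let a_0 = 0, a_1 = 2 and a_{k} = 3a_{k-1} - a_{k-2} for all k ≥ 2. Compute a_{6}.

288

The ordinary generating function has denominator 1 - 3q + q^2.
Iterating the recurrence: a_0,…,a_{6} = 0, 2, 6, 16, 42, 110, 288.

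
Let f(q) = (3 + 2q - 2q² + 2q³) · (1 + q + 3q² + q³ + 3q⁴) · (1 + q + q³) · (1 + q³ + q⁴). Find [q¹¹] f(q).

(3 + 2q - 2q² + 2q³) has coefficients 3,2,-2,2 for degrees 0…3.
(1 + q + 3q² + q³ + 3q⁴) has coefficients 1,1,3,1,3,0,0,0,0,0,0,0 for degrees 0…11.
Multiplying by (1 + q + q³) gives running coefficients 1,2,4,5,5,6,1,3,0,0,0,0 for degrees 0…11.
Finally multiplying by (1 + q³ + q⁴), the product of all factors after the first has coefficients 1,2,4,6,8,12,10,13,11,7,4,3 for degrees 0…11.
[q¹¹] = 3·3 + 2·4 − 2·7 + 2·11 = 25.

25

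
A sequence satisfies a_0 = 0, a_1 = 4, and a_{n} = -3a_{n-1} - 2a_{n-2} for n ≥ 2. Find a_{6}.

-252

The ordinary generating function has denominator 1 + 3y + 2y^2.
Iterating the recurrence: a_0,…,a_{6} = 0, 4, -12, 28, -60, 124, -252.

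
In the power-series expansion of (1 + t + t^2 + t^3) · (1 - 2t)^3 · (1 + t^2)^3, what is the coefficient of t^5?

(1 + t + t^2 + t^3) has coefficients 1,1,1,1 for degrees 0…3.
(1 - 2t)^3 has coefficients 1,-6,12,-8,0,0 for degrees 0…5.
Finally multiplying by (1 + t^2)^3, the product of all factors after the first has coefficients 1,-6,15,-26,39,-42 for degrees 0…5.
[t^5] = 1·(-42) + 1·39 + 1·(-26) + 1·15 = -14.

-14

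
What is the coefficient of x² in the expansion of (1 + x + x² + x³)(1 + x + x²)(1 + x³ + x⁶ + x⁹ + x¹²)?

3

(1 + x + x² + x³) has coefficients 1,1,1 for degrees 0…2.
(1 + x + x²) has coefficients 1,1,1 for degrees 0…2.
Finally multiplying by (1 + x³ + x⁶ + x⁹ + x¹²), the product of all factors after the first has coefficients 1,1,1 for degrees 0…2.
[x²] = 1·1 + 1·1 + 1·1 = 3.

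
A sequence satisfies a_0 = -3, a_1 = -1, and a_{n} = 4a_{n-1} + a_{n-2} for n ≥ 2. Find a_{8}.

-39603

The ordinary generating function has denominator 1 - 4t - t^2.
Iterating the recurrence: a_0,…,a_{8} = -3, -1, -7, -29, -123, -521, -2207, -9349, -39603.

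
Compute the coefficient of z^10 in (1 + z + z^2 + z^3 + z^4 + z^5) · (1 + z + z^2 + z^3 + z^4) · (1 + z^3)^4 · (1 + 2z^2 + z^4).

156

(1 + z + z^2 + z^3 + z^4 + z^5) has coefficients 1,1,1,1,1,1 for degrees 0…5.
(1 + z + z^2 + z^3 + z^4) has coefficients 1,1,1,1,1,0,0,0,0,0,0 for degrees 0…10.
Multiplying by (1 + z^3)^4 gives running coefficients 1,1,1,5,5,4,10,10,6,10,10 for degrees 0…10.
Finally multiplying by (1 + 2z^2 + z^4), the product of all factors after the first has coefficients 1,1,3,7,8,15,21,23,31,34,32 for degrees 0…10.
[z^10] = 1·32 + 1·34 + 1·31 + 1·23 + 1·21 + 1·15 = 156.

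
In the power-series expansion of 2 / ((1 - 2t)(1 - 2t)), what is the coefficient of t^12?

106496

The denominator gives the recurrence a_n = 4a_(n−1) − 4a_(n−2) for n ≥ 2; the numerator fixes a_0 = 2, a_1 = 8.
Iterating: 2, 8, 24, 64, 160, 384, 896, 2048, 4608, 10240, 22528, 49152, 106496, so a_12 = 106496.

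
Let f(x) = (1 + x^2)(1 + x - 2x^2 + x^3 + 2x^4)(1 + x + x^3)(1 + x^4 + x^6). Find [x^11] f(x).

2

(1 + x^2) has coefficients 1,0,1 for degrees 0…2.
(1 + x - 2x^2 + x^3 + 2x^4) has coefficients 1,1,-2,1,2,0,0,0,0,0,0,0 for degrees 0…11.
Multiplying by (1 + x + x^3) gives running coefficients 1,2,-1,0,4,0,1,2,0,0,0,0 for degrees 0…11.
Finally multiplying by (1 + x^4 + x^6), the product of all factors after the first has coefficients 1,2,-1,0,5,2,1,4,3,0,5,2 for degrees 0…11.
[x^11] = 1·2 + 1·0 = 2.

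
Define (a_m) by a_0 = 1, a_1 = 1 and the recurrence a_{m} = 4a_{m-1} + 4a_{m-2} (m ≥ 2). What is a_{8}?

95488

The ordinary generating function has denominator 1 - 4y - 4y^2.
Iterating the recurrence: a_0,…,a_{8} = 1, 1, 8, 36, 176, 848, 4096, 19776, 95488.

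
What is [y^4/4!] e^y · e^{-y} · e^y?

The EGF product rule gives c_4 = Σ_{k_1+k_2+k_3=4} C(4; k_1,k_2,k_3) · ∏ g_i(k_i), where e^y gives (1)^k; e^{-y} gives (-1)^k; e^y gives (1)^k.
g_1(k) for k = 0…4: 1, 1, 1, 1, 1.
g_2(k) for k = 0…4: 1, -1, 1, -1, 1.
g_3(k) for k = 0…4: 1, 1, 1, 1, 1.
First combine the last two factors: h(k) = Σ_j C(k,j)·g_2(j)·g_3(k−j) for k = 0…4: 1, 0, 0, 0, 0.
c_4 = Σ_k C(4,k)·g_1(k)·h(4−k) = 1·1·1 = 1.

1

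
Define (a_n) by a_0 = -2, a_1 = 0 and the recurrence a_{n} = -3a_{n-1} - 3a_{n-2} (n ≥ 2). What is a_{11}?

1458

The ordinary generating function has denominator 1 + 3y + 3y^2.
Iterating the recurrence: a_0,…,a_{11} = -2, 0, 6, -18, 36, -54, 54, 0, -162, 486, -972, 1458.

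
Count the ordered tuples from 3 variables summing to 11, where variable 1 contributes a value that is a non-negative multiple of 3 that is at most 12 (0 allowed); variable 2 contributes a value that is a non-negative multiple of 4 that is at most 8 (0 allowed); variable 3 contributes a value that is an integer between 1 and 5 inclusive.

The generating function for the choices is (1 + z^3 + z^6 + z^9 + z^12)·(1 + z^4 + z^8)·(z + z^2 + z^3 + z^4 + z^5); the count is [z^11].
(1 + z^3 + z^6 + z^9 + z^12) has coefficients 1,0,0,1,0,0,1,0,0,1,0,0 for degrees 0…11.
(1 + z^4 + z^8) has coefficients 1,0,0,0,1,0,0,0,1,0,0,0 for degrees 0…11.
Finally multiplying by (z + z^2 + z^3 + z^4 + z^5), the product of all factors after the first has coefficients 0,1,1,1,1,2,1,1,1,2,1,1 for degrees 0…11.
[z^11] = 1·1 + 1·1 + 1·2 + 1·1 = 5.

5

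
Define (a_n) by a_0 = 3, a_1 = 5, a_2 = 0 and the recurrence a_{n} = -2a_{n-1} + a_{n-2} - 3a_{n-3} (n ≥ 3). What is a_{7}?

The ordinary generating function has denominator 1 + 2y - y^2 + 3y^3.
Iterating the recurrence: a_0,…,a_{7} = 3, 5, 0, -4, -7, 10, -15, 61.

61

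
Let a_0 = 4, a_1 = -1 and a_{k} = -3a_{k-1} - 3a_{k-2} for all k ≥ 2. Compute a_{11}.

-2673

The ordinary generating function has denominator 1 + 3t + 3t^2.
Iterating the recurrence: a_0,…,a_{11} = 4, -1, -9, 30, -63, 99, -108, 27, 243, -810, 1701, -2673.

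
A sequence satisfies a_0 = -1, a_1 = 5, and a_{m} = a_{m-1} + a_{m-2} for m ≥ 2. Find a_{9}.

149

The ordinary generating function has denominator 1 - z - z^2.
Iterating the recurrence: a_0,…,a_{9} = -1, 5, 4, 9, 13, 22, 35, 57, 92, 149.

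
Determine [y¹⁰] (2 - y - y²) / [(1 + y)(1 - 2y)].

The denominator gives the recurrence a_n = a_(n−1) + 2a_(n−2) for n ≥ 3; the numerator fixes a_0 = 2, a_1 = 1, a_2 = 4.
Iterating: 2, 1, 4, 6, 14, 26, 54, 106, 214, 426, 854, so a_10 = 854.

854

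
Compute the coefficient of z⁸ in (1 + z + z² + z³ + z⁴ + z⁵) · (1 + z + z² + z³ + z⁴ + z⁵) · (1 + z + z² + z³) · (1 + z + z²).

(1 + z + z² + z³ + z⁴ + z⁵) has coefficients 1,1,1,1,1,1 for degrees 0…5.
(1 + z + z² + z³ + z⁴ + z⁵) has coefficients 1,1,1,1,1,1,0,0,0 for degrees 0…8.
Multiplying by (1 + z + z² + z³) gives running coefficients 1,2,3,4,4,4,3,2,1 for degrees 0…8.
Finally multiplying by (1 + z + z²), the product of all factors after the first has coefficients 1,3,6,9,11,12,11,9,6 for degrees 0…8.
[z⁸] = 1·6 + 1·9 + 1·11 + 1·12 + 1·11 + 1·9 = 58.

58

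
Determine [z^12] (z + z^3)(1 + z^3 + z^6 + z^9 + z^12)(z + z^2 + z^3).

2

(z + z^3) has coefficients 0,1,0,1 for degrees 0…3.
(1 + z^3 + z^6 + z^9 + z^12) has coefficients 1,0,0,1,0,0,1,0,0,1,0,0,1 for degrees 0…12.
Finally multiplying by (z + z^2 + z^3), the product of all factors after the first has coefficients 0,1,1,1,1,1,1,1,1,1,1,1,1 for degrees 0…12.
[z^12] = 1·1 + 1·1 = 2.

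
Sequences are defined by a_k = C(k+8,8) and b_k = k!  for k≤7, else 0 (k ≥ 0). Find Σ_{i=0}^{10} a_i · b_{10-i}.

The convolution is the t^10 coefficient of A(t)B(t).
Σ = 1·0 + 9·0 + 45·0 + 165·5040 + 495·720 + 1287·120 + 3003·24 + 6435·6 + 12870·2 + 24310·1 + 43758·1 = 1546930.

1546930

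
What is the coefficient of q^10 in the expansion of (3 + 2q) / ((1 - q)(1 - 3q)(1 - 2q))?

Partial fractions give a closed form: a_n = (5/2)·1^n + (33/2)·3^n + (-16)·2^n.
At n = 10: a_10 = 957927.

957927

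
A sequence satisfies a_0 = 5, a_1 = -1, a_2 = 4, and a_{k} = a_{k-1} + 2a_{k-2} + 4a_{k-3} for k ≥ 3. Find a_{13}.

117926

The ordinary generating function has denominator 1 - q - 2q^2 - 4q^3.
Iterating the recurrence: a_0,…,a_{13} = 5, -1, 4, 22, 26, 86, 226, 502, 1298, 3206, 7810, 19414, 47858, 117926.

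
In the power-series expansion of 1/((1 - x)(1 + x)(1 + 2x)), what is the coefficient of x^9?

-682

The denominator gives the recurrence a_n = −2a_(n−1) + a_(n−2) + 2a_(n−3) for n ≥ 3; the numerator fixes a_0 = 1, a_1 = -2, a_2 = 5.
Iterating: 1, -2, 5, -10, 21, -42, 85, -170, 341, -682, so a_9 = -682.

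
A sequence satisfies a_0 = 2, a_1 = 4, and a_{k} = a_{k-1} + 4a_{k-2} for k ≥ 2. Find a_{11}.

53788

The ordinary generating function has denominator 1 - z - 4z^2.
Iterating the recurrence: a_0,…,a_{11} = 2, 4, 12, 28, 76, 188, 492, 1244, 3212, 8188, 21036, 53788.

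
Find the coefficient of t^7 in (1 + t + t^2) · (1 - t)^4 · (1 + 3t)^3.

9

(1 + t + t^2) has coefficients 1,1,1 for degrees 0…2.
(1 - t)^4 has coefficients 1,-4,6,-4,1,0,0,0 for degrees 0…7.
Finally multiplying by (1 + 3t)^3, the product of all factors after the first has coefficients 1,5,-3,-31,19,63,-81,27 for degrees 0…7.
[t^7] = 1·27 + 1·(-81) + 1·63 = 9.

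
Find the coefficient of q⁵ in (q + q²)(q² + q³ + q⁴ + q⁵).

(q + q²) has coefficients 0,1,1 for degrees 0…2.
(q² + q³ + q⁴ + q⁵) has coefficients 0,0,1,1,1,1 for degrees 0…5.
[q⁵] = 1·1 + 1·1 = 2.

2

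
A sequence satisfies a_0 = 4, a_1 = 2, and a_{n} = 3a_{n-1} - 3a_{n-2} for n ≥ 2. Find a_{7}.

-54

The ordinary generating function has denominator 1 - 3t + 3t^2.
Iterating the recurrence: a_0,…,a_{7} = 4, 2, -6, -24, -54, -90, -108, -54.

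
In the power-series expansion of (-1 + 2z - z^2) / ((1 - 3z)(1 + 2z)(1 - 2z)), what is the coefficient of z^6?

-596

Partial fractions give a closed form: a_n = (-4/5)·3^n + (-9/20)·(-2)^n + (1/4)·2^n.
At n = 6: a_6 = -596.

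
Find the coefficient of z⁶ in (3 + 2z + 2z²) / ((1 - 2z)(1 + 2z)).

The denominator gives the recurrence a_n = 4a_(n−2) for n ≥ 3; the numerator fixes a_0 = 3, a_1 = 2, a_2 = 14.
Iterating: 3, 2, 14, 8, 56, 32, 224, so a_6 = 224.

224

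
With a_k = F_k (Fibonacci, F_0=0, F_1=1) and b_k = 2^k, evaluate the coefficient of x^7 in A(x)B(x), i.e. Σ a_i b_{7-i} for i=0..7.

Write out a_i and b_{7-i} for i = 0,…,7 and sum the products.
Σ = 0·128 + 1·64 + 1·32 + 2·16 + 3·8 + 5·4 + 8·2 + 13·1 = 201.

201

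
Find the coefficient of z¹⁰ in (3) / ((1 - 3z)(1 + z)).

Partial fractions give a closed form: a_n = (9/4)·3^n + (3/4)·(-1)^n.
At n = 10: a_10 = 132861.

132861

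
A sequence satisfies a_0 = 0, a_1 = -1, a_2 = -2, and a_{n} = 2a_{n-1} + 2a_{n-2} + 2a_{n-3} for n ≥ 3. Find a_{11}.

-32256

The ordinary generating function has denominator 1 - 2q - 2q^2 - 2q^3.
Iterating the recurrence: a_0,…,a_{11} = 0, -1, -2, -6, -18, -52, -152, -444, -1296, -3784, -11048, -32256.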